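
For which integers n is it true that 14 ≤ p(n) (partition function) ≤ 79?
7, 8, 9, 10, 11, 12

Solution: Tabulating p(n) via p(n) = p(n−1) + p(n−2) − p(n−5) − p(n−7) + …: p(6)=11; p(7)=15; p(8)=22; p(9)=30; p(10)=42; p(11)=56; p(12)=77; p(13)=101. So valid n = 7, 8, 9, 10, 11, 12.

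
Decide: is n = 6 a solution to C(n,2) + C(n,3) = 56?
C(6,2) + C(6,3) = 15 + 20 = 35, which does not equal 56.

Answer: No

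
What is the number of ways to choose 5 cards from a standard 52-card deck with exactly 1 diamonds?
13 diamonds and 39 non-diamonds: C(13,1) × C(39,4) = 13 × 82251 = 1,069,263.

Answer: 1,069,263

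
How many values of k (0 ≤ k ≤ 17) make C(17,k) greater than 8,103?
6
Row 17 is unimodal and symmetric about k=17/2. C(17,5)=6,188 ≤ 8,103; C(17,6)=12,376 > 8,103; by symmetry C(17,k) > 8,103 for k = 6..11. That's 11 - 6 + 1 = 6 values.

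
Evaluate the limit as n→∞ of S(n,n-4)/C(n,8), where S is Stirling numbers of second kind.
105

Reasoning: The leading term of S(n,n-4) as a polynomial in n is (7)!!·C(n,8), so the ratio → (7)!! = 105.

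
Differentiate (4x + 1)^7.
28(4x + 1)^6
Chain rule: 7(4x+1)^{6} × 4 = 28(4x+1)^{6}.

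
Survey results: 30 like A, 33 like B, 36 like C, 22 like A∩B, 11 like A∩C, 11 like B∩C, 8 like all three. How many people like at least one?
63
|A∪B∪C| = 30+33+36-22-11-11+8 = 63.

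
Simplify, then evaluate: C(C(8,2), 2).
378

Working:
C(8,2) = 28, then C(28, 2) = 378.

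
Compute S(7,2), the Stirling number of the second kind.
63

Using the Stirling recurrence: S(n,k) = k·S(n-1,k) + S(n-1,k-1)
S(7,2) = 2·S(6,2) + S(6,1)
         = 2·31 + 1
         = 62 + 1
         = 63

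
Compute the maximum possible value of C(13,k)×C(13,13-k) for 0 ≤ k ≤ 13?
2,944,656

Solution: C(13,k)·C(13,13-k) = C(13,k)², maximised at the centre k = 6: C(13,6)² = 2,944,656.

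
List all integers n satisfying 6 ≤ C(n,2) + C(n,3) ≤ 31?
4, 5

C(3,2)+C(3,3)=4; C(4,2)+C(4,3)=10; C(5,2)+C(5,3)=20; C(6,2)+C(6,3)=35. So valid n = 4, 5.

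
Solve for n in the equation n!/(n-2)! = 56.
8

n!/(n-2)! = n×(n-1), a product of 2 consecutive integers ≈ (n−0.5)^2. 56^(1/2) + 0.5 ≈ 8.0; check n = 8: 8×7 = 56 ✓. So n = 8.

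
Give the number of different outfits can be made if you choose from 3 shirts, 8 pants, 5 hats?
120

Explanation: By the multiplication principle: 3 × 8 × 5 = 120.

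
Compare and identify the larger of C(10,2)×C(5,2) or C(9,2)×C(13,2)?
C(9,2)×C(13,2)

C(10,2)×C(5,2)=450, C(9,2)×C(13,2)=2,808.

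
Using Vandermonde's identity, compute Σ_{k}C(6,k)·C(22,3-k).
= C(6+22,3) = C(28,3) = 3,276.

Answer: 3,276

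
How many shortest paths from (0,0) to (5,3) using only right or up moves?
56
Choose 5 rights from 8 moves: C(8,5) = 56.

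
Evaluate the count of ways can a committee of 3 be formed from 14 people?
C(14,3) = 14! / (3! × (14-3)!)
         = 14! / (3! × 11!)
         = 364

Answer: 364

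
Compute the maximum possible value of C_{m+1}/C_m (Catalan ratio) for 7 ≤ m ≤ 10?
7/2

Working:
C_{m+1}/C_m = 2(2m+1)/(m+2), which increases with m. Maximum at m = 10: 2·21/12 = 7/2.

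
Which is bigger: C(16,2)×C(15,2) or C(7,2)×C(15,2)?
C(16,2)×C(15,2)

Working:
C(16,2)×C(15,2)=12,600, C(7,2)×C(15,2)=2,205.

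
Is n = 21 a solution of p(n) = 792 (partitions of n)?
Yes

Solution: Pentagonal recurrence p(n) = p(n−1) + p(n−2) − p(n−5) − p(n−7) + …: p(21) = p(20) + p(19) − p(16) − p(14) + p(9) + p(6) = 627 + 490 − 231 − 135 + 30 + 11 = 792, which equals 792.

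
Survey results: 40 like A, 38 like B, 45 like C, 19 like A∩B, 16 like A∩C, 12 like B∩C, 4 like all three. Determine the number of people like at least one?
80

Explanation: |A∪B∪C| = 40+38+45-19-16-12+4 = 80.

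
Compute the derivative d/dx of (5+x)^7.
7(5+x)^6

Reasoning: Using the power rule: d/dx (5+x)^7 = 7(5+x)^{6}.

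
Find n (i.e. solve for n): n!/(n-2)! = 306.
18

Explanation: n!/(n-2)! = n×(n-1), a product of 2 consecutive integers ≈ (n−0.5)^2. 306^(1/2) + 0.5 ≈ 18.0; check n = 18: 18×17 = 306 ✓. So n = 18.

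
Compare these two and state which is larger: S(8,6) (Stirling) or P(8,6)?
P(8,6)

Reasoning: S(8,6) = 6·S(7,6) + S(7,5) = 6·21 + 140 = 266; P(8,6) = 20,160.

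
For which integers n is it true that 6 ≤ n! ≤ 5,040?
3, 4, 5, 6, 7

n! is strictly increasing; 3! = 6 and 7! = 5,040, so valid n = 3, 4, 5, 6, 7.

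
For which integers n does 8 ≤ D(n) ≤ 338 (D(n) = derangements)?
4, 5, 6

Working:
Using D(n) = (n−1)[D(n−1) + D(n−2)] with D(1)=0, D(2)=1: D(3)=2; D(4)=9; D(5)=44; D(6)=265; D(7)=1,854. So valid n = 4, 5, 6.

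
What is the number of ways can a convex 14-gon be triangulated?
208,012

Using the Catalan number formula: C_n = C(2n, n) / (n+1)
C_12 = C(24, 12) / (12+1)
     = 2704156 / 13
     = 208,012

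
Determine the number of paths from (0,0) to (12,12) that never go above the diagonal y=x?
208,012

Solution: Counted by the Catalan number C_12: C_12 = C(24,12)/(12+1) = 2,704,156/13 = 208,012.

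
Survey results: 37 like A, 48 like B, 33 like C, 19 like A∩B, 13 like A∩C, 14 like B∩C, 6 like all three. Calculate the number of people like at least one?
78

Explanation: |A∪B∪C| = 37+48+33-19-13-14+6 = 78.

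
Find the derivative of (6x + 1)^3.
18(6x + 1)^2

Chain rule: 3(6x+1)^{2} × 6 = 18(6x+1)^{2}.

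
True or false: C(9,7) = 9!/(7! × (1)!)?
False
The correct denominator is 7!×2!, giving C(9,7) = 36; the stated RHS is 9!/(7!×1!) = 72 ≠ 36, so the statement does not hold.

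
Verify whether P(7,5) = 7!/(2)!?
Permutation formula P(n,k) = n!/(n-k)!: 7!/2! = 5,040/2 = 2,520 = P(7,5). The statement holds.

Answer: True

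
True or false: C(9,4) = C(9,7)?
False

Solution: C(9,4) = 126 but C(9,7) = 36; symmetry gives C(9,4) = C(9,5), not C(9,7).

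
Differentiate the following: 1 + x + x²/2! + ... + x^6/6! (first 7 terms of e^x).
Differentiating term by term gives the first 6 terms of e^x.

Answer: 1 + x + x²/2! + ... + x^5/5!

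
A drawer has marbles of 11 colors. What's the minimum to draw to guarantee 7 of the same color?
67

Worst case: 6 of each = 66. One more: 67.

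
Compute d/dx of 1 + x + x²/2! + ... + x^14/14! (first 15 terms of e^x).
Differentiating term by term gives the first 14 terms of e^x.
Final answer: 1 + x + x²/2! + ... + x^13/13!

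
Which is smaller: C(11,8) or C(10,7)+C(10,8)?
By Pascal's identity: C(11,8) = C(10,7)+C(10,8) = 165. Equal.
Final answer: Equal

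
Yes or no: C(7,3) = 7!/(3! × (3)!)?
No

Reasoning: The correct denominator is 3!×4!, giving C(7,3) = 35; the stated RHS is 7!/(3!×3!) = 140 ≠ 35, so the statement does not hold.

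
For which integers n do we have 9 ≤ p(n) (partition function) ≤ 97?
Tabulating p(n) via p(n) = p(n−1) + p(n−2) − p(n−5) − p(n−7) + …: p(5)=7; p(6)=11; p(7)=15; p(8)=22; p(9)=30; p(10)=42; p(11)=56; p(12)=77; p(13)=101. So valid n = 6, 7, 8, 9, 10, 11, 12.
Final answer: 6, 7, 8, 9, 10, 11, 12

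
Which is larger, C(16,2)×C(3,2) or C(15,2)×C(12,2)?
C(15,2)×C(12,2)
C(16,2)×C(3,2)=360, C(15,2)×C(12,2)=6,930.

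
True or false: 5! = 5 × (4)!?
True

Working:
By definition n! = n × (n-1)!, so 5! = 5 × 4!.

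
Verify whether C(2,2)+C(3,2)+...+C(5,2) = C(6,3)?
True

Explanation: Hockey stick identity gives Σ = C(6,3) = 20; RHS C(6,3) = 20.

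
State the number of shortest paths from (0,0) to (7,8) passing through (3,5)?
1,960
To (3,5): C(8,3)=56. From there: C(7,4)=35. Total: 1,960.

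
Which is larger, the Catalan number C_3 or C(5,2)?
C(5,2)

C_3 = C(6,3)/(3+1) = 20/4 = 5; C(5,2) = 10.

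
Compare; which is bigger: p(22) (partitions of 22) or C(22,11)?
C(22,11)

Working:
Pentagonal recurrence p(n) = p(n−1) + p(n−2) − p(n−5) − p(n−7) + …: p(22) = p(21) + p(20) − p(17) − p(15) + p(10) + p(7) − p(0) = 792 + 627 − 297 − 176 + 42 + 15 − 1 = 1,002; C(22,11) = 705,432.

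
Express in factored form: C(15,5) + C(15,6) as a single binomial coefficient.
C(16,6)

Explanation: By Pascal's identity: C(15,5) + C(15,6) = C(16,6) = 8,008.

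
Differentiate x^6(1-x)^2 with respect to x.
6x^5(1-x)^2 - 2x^6(1-x)^1
Product rule: 6x^{5}(1-x)^{2} + x^6·(-2)(1-x)^{1}.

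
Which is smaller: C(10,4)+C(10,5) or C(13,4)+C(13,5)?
C(10,4)+C(10,5)
First=462, Second=2,002.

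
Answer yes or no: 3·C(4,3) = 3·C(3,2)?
No

Reasoning: Absorption identity k·C(n,k) = n·C(n-1,k-1). LHS = 3·4 = 12; RHS = 3·3 = 9.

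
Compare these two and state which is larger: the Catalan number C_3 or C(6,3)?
C(6,3)

Working:
C_3 = C(6,3)/(3+1) = 20/4 = 5; C(6,3) = 20.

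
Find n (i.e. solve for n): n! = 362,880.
9

Reasoning: n! is strictly increasing. 7! = 5,040, 8! = 40,320, 9! = 362,880 ✓. So n = 9.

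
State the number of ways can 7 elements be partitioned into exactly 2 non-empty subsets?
63

Working:
This equals S(7,2), the Stirling number of the 2nd kind.
Using the Stirling recurrence: S(n,k) = k·S(n-1,k) + S(n-1,k-1)
S(7,2) = 2·S(6,2) + S(6,1)
         = 2·31 + 1
         = 62 + 1
         = 63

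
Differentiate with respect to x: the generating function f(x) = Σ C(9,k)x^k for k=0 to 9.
Σ k·C(9,k)x^(k-1) for k=1 to 9
Term-by-term differentiation gives Σ k·C(9,k)x^{k-1} for k=1 to 9.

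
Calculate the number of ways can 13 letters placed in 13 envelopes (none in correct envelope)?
2,290,792,932

Explanation: Using D(n) = (n-1)[D(n-1) + D(n-2)]:
D(13) = (13-1) × [D(12) + D(11)]
      = 12 × [176214841 + 14684570]
      = 12 × 190899411
      = 2,290,792,932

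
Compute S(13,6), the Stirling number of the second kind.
9,321,312

Solution: Using the Stirling recurrence: S(n,k) = k·S(n-1,k) + S(n-1,k-1)
S(13,6) = 6·S(12,6) + S(12,5)
         = 6·1323652 + 1379400
         = 7941912 + 1379400
         = 9,321,312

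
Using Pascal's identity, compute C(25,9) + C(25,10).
5,311,735

Working:
C(25,9) + C(25,10) = C(26,10) = 5,311,735.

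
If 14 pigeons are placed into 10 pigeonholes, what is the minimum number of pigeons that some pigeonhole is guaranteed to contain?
2

Reasoning: Pigeonhole: ⌈14/10⌉ = 2.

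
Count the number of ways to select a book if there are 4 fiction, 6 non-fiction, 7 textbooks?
17

By the addition principle: 4 + 6 + 7 = 17.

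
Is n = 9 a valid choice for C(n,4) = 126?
Yes

Reasoning: C(9,4) = 9·8·7·6/4! = 3,024/24 = 126, which equals 126.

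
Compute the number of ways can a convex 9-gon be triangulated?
429

Solution: Using the Catalan number formula: C_n = C(2n, n) / (n+1)
C_7 = C(14, 7) / (7+1)
     = 3432 / 8
     = 429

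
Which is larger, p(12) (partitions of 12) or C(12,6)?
Pentagonal recurrence p(n) = p(n−1) + p(n−2) − p(n−5) − p(n−7) + …: p(12) = p(11) + p(10) − p(7) − p(5) + p(0) = 56 + 42 − 15 − 7 + 1 = 77; C(12,6) = 924.

Answer: C(12,6)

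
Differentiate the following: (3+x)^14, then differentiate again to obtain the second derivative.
182(3+x)^12

First derivative: 14(3+x)^{13}. Second derivative: 14·13·(3+x)^{12} = 182(3+x)^{12}.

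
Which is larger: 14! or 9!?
14!=87,178,291,200, 9!=362,880. 14! > 9!.

Answer: 14!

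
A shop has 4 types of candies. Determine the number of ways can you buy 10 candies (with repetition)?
286

Reasoning: Stars and bars: C(10+4-1, 10) = C(13, 10) = 286.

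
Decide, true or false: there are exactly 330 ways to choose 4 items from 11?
True

Working:
C(11,4) = 330.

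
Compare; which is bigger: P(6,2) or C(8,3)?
C(8,3)

Working:
P(6,2)=30, C(8,3)=56.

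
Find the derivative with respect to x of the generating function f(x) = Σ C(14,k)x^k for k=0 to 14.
Σ k·C(14,k)x^(k-1) for k=1 to 14

Explanation: Term-by-term differentiation gives Σ k·C(14,k)x^{k-1} for k=1 to 14.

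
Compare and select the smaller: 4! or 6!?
4!

Explanation: 4!=24, 6!=720. 6! > 4!.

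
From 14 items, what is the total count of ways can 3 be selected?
C(14,3) = 14! / (3! × (14-3)!)
         = 14! / (3! × 11!)
         = 364

Answer: 364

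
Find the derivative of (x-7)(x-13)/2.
d/dx[(x-7)(x-13)] = (x-13) + (x-7) = 2x - 20. Dividing by 2 gives (2x - 20)/2.

Answer: (2x - 20)/2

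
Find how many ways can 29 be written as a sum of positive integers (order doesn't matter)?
Pentagonal recurrence p(n) = p(n−1) + p(n−2) − p(n−5) − p(n−7) + …: p(29) = p(28) + p(27) − p(24) − p(22) + p(17) + p(14) − p(7) − p(3) = 3,718 + 3,010 − 1,575 − 1,002 + 297 + 135 − 15 − 3 = 4,565.

Answer: 4,565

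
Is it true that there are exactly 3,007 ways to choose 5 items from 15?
C(15,5) = 3,003 ≠ 3007.
Final answer: False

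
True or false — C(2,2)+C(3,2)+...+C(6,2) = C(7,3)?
True

Working:
Hockey stick identity gives Σ = C(7,3) = 35; RHS C(7,3) = 35.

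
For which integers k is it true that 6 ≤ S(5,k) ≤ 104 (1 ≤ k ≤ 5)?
S(5,1)=1; S(5,2)=15; S(5,3)=25; S(5,4)=10; S(5,5)=1. So valid k = 2, 3, 4.
Final answer: 2, 3, 4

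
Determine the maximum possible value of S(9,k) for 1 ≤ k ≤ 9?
7,770

Row S(9,k) for k = 1..9 (via S(n,k) = k·S(n−1,k) + S(n−1,k−1)): 1, 255, 3,025, 7,770, 6,951, 2,646, 462, 36, 1. The row is unimodal; maximum at k = 4: 7,770.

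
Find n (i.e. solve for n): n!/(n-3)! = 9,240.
22

Working:
n!/(n-3)! = n×(n-1)×(n-2), a product of 3 consecutive integers ≈ (n−1)^3. 9,240^(1/3) + 1 ≈ 22.0; check n = 22: 22×21×20 = 9,240 ✓. So n = 22.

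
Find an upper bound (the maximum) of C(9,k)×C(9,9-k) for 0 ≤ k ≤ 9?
15,876

C(9,k)·C(9,9-k) = C(9,k)², maximised at the centre k = 4: C(9,4)² = 15,876.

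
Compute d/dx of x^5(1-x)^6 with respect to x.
5x^4(1-x)^6 - 6x^5(1-x)^5

Reasoning: Product rule: 5x^{4}(1-x)^{6} + x^5·(-6)(1-x)^{5}.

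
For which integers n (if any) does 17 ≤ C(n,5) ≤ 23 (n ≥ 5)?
7

Explanation: C(6,5)=6; C(7,5)=21; C(8,5)=56. So valid n = 7.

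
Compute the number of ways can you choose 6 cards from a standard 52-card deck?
20,358,520

Solution: C(52,6) = 20,358,520.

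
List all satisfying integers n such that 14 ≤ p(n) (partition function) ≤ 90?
7, 8, 9, 10, 11, 12

Tabulating p(n) via p(n) = p(n−1) + p(n−2) − p(n−5) − p(n−7) + …: p(6)=11; p(7)=15; p(8)=22; p(9)=30; p(10)=42; p(11)=56; p(12)=77; p(13)=101. So valid n = 7, 8, 9, 10, 11, 12.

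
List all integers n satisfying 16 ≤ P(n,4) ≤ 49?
P(3,4)=0; P(4,4)=24; P(5,4)=120. So valid n = 4.
Final answer: 4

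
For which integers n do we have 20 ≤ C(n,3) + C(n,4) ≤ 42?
6

Reasoning: C(5,3)+C(5,4)=15; C(6,3)+C(6,4)=35; C(7,3)+C(7,4)=70. So valid n = 6.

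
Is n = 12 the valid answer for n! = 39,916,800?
No

Reasoning: 12! = 12·11! = 12·39,916,800 = 479,001,600, which does not equal 39,916,800.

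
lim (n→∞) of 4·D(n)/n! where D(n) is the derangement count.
4/e
D(n)/n! → 1/e, so 4·D(n)/n! → 4/e.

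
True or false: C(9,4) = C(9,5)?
C(9,4) = C(9,9-4) by the symmetry property; both equal 126.

Answer: True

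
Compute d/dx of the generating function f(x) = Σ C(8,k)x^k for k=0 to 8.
Σ k·C(8,k)x^(k-1) for k=1 to 8

Term-by-term differentiation gives Σ k·C(8,k)x^{k-1} for k=1 to 8.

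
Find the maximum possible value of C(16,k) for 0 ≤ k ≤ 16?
12,870

Maximum at k = 8: C(16,8) = 12,870.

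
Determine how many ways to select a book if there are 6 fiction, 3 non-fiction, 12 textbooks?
21

Explanation: By the addition principle: 6 + 3 + 12 = 21.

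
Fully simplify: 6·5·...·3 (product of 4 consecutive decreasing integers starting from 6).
360

Reasoning: This is P(6,4) = 6!/(2)! = 360.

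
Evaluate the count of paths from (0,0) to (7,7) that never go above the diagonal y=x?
Counted by the Catalan number C_7: C_7 = C(14,7)/(7+1) = 3,432/8 = 429.
Final answer: 429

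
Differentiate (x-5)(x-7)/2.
(2x - 12)/2
d/dx[(x-5)(x-7)] = (x-7) + (x-5) = 2x - 12. Dividing by 2 gives (2x - 12)/2.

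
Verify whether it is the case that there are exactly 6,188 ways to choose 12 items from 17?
True

Solution: C(17,12) = 6,188.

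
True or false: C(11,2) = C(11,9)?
True

C(11,2) = C(11,11-2) by the symmetry property; both equal 55.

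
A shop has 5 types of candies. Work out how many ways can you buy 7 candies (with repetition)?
Stars and bars: C(7+5-1, 7) = C(11, 7) = 330.
Final answer: 330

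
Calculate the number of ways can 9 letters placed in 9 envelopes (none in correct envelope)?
Using D(n) = (n-1)[D(n-1) + D(n-2)]:
D(9) = (9-1) × [D(8) + D(7)]
      = 8 × [14833 + 1854]
      = 8 × 16687
      = 133,496
Final answer: 133,496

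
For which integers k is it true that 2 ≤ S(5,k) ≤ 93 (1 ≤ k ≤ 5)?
2, 3, 4
S(5,1)=1; S(5,2)=15; S(5,3)=25; S(5,4)=10; S(5,5)=1. So valid k = 2, 3, 4.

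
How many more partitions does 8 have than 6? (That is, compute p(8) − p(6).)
11

Pentagonal recurrence p(n) = p(n−1) + p(n−2) − p(n−5) − p(n−7) + …: p(8) = p(7) + p(6) − p(3) − p(1) = 15 + 11 − 3 − 1 = 22.
p(6) = p(5) + p(4) − p(1) = 7 + 5 − 1 = 11.
Difference = 22 − 11 = 11.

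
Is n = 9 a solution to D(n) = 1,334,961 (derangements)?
No

D(9) = (9-1)·[D(8) + D(7)] = 8·[14,833 + 1,854] = 133,496, which does not equal 1,334,961.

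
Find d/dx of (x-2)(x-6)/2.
(2x - 8)/2

Explanation: d/dx[(x-2)(x-6)] = (x-6) + (x-2) = 2x - 8. Dividing by 2 gives (2x - 8)/2.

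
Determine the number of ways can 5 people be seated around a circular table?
24
Circular arrangements: (5-1)! = 24.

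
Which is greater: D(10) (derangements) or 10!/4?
D(10)

Working:
D(10) = (10-1)·[D(9) + D(8)] = 9·[133,496 + 14,833] = 1,334,961; 10!/4 = 3,628,800/4 = 907,200.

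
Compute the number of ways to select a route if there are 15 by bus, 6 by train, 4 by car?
By the addition principle: 15 + 6 + 4 = 25.
Final answer: 25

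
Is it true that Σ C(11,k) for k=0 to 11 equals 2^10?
False

Solution: Binomial theorem: Σ C(11,k) = (1+1)^11 = 2^11 = 2,048; RHS 2^10 = 1,024.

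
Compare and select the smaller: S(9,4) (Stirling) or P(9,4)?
P(9,4)

S(9,4) = 4·S(8,4) + S(8,3) = 4·1,701 + 966 = 7,770; P(9,4) = 3,024.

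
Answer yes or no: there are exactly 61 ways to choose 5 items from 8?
No

Solution: C(8,5) = 56 ≠ 61.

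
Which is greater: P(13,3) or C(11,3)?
P(13,3)

Solution: P(13,3)=1,716, C(11,3)=165.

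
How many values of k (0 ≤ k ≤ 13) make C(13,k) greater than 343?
6

Working:
Row 13 is unimodal and symmetric about k=13/2. C(13,3)=286 ≤ 343; C(13,4)=715 > 343; by symmetry C(13,k) > 343 for k = 4..9. That's 9 - 4 + 1 = 6 values.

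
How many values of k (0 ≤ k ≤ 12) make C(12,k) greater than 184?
7
Row 12 is unimodal and symmetric about k=12/2. C(12,2)=66 ≤ 184; C(12,3)=220 > 184; by symmetry C(12,k) > 184 for k = 3..9. That's 9 - 3 + 1 = 7 values.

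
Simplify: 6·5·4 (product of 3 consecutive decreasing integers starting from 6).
120

Solution: This is P(6,3) = 6!/(3)! = 120.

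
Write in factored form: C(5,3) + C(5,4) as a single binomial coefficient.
C(6,4)

Explanation: By Pascal's identity: C(5,3) + C(5,4) = C(6,4) = 15.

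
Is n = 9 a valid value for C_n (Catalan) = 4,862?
C_9 = C(18,9)/(9+1) = 48,620/10 = 4,862, which equals 4,862.
Final answer: Yes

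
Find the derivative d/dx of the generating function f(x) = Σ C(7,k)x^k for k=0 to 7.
Σ k·C(7,k)x^(k-1) for k=1 to 7

Solution: Term-by-term differentiation gives Σ k·C(7,k)x^{k-1} for k=1 to 7.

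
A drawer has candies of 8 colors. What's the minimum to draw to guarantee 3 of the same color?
Worst case: 2 of each = 16. One more: 17.

Answer: 17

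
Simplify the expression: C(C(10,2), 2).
990

Solution: C(10,2) = 45, then C(45, 2) = 990.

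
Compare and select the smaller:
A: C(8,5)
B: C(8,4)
A=C(8,5)=56, B=C(8,4)=70.

Answer: A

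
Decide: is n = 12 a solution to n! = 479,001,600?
Yes

Solution: 12! = 12·11! = 12·39,916,800 = 479,001,600, which equals 479,001,600.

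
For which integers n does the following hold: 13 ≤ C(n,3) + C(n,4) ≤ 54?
C(4,3)+C(4,4)=5; C(5,3)+C(5,4)=15; C(6,3)+C(6,4)=35; C(7,3)+C(7,4)=70. So valid n = 5, 6.

Answer: 5, 6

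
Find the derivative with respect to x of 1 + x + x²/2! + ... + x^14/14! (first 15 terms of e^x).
Differentiating term by term gives the first 14 terms of e^x.
Final answer: 1 + x + x²/2! + ... + x^13/13!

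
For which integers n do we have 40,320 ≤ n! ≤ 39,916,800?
n! is strictly increasing; 8! = 40,320 and 11! = 39,916,800, so valid n = 8, 9, 10, 11.
Final answer: 8, 9, 10, 11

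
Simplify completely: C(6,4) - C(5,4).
10
C(6,4) - C(5,4) = C(5,3) = 10.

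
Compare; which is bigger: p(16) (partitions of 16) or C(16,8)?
C(16,8)

Pentagonal recurrence p(n) = p(n−1) + p(n−2) − p(n−5) − p(n−7) + …: p(16) = p(15) + p(14) − p(11) − p(9) + p(4) + p(1) = 176 + 135 − 56 − 30 + 5 + 1 = 231; C(16,8) = 12,870.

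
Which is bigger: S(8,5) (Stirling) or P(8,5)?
S(8,5) = 5·S(7,5) + S(7,4) = 5·140 + 350 = 1,050; P(8,5) = 6,720.
Final answer: P(8,5)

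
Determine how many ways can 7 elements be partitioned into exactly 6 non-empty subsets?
21

Reasoning: This equals S(7,6), the Stirling number of the 2nd kind.
Using the Stirling recurrence: S(n,k) = k·S(n-1,k) + S(n-1,k-1)
S(7,6) = 6·S(6,6) + S(6,5)
         = 6·1 + 15
         = 6 + 15
         = 21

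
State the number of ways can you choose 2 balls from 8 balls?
C(8,2) = 8! / (2! × (8-2)!)
         = 8! / (2! × 6!)
         = 28

Answer: 28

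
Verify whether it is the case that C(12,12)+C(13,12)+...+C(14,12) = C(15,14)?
False

Explanation: Hockey stick identity gives Σ = C(15,13) = 105; RHS C(15,14) = 15.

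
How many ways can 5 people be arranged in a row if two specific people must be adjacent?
48

Treat pair as unit: (5-1)! arrangements × 2 internal orders = 48.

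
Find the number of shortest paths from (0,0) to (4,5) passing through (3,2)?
40

Reasoning: To (3,2): C(5,3)=10. From there: C(4,1)=4. Total: 40.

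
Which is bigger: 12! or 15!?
15!

12!=479,001,600, 15!=1,307,674,368,000. 15! > 12!.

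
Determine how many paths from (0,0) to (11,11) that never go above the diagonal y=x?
58,786

Working:
Counted by the Catalan number C_11: C_11 = C(22,11)/(11+1) = 705,432/12 = 58,786.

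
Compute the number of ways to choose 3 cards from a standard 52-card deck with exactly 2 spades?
3,042
13 spades and 39 non-spades: C(13,2) × C(39,1) = 78 × 39 = 3,042.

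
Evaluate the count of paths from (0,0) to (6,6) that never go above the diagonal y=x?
132

Solution: Counted by the Catalan number C_6: C_6 = C(12,6)/(6+1) = 924/7 = 132.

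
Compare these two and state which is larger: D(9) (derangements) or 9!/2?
9!/2

Working:
D(9) = (9-1)·[D(8) + D(7)] = 8·[14,833 + 1,854] = 133,496; 9!/2 = 362,880/2 = 181,440.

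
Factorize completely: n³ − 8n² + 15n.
n(n − 3)(n − 5)

Working:
n³ − 8n² + 15n = n(n² − 8n + 15) = n(n − 3)(n − 5).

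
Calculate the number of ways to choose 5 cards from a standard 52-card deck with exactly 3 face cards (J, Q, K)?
12 face cards and 40 non-face cards: C(12,3) × C(40,2) = 220 × 780 = 171,600.
Final answer: 171,600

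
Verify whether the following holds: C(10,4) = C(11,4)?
LHS = C(10,4) = 210; RHS = C(11,4) = 330. 210 ≠ 330, so the statement does not hold.
Final answer: False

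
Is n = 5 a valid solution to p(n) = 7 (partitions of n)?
Yes

Reasoning: Pentagonal recurrence p(n) = p(n−1) + p(n−2) − p(n−5) − p(n−7) + …: p(5) = p(4) + p(3) − p(0) = 5 + 3 − 1 = 7, which equals 7.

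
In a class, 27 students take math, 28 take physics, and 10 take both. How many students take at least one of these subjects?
45

|A∪B| = |A|+|B|-|A∩B| = 27+28-10 = 45.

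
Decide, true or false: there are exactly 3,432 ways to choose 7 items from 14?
True

Reasoning: C(14,7) = 3,432.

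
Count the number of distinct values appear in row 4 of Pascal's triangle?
3

Reasoning: Row 4 has entries C(4,0)..C(4,4); by symmetry C(4,k)=C(4,4-k), giving 3 distinct values.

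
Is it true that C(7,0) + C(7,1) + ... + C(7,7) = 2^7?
True

Working:
Binomial theorem with x = y = 1: Σ C(7,i) = (1+1)^7 = 2^7 = 128. The statement holds.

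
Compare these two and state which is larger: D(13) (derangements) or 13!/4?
D(13)

D(13) = (13-1)·[D(12) + D(11)] = 12·[176,214,841 + 14,684,570] = 2,290,792,932; 13!/4 = 6,227,020,800/4 = 1,556,755,200.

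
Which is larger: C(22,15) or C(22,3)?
C(22,15)
C(22,15)=170,544, C(22,3)=1,540.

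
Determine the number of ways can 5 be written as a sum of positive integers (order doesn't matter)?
7
Pentagonal recurrence p(n) = p(n−1) + p(n−2) − p(n−5) − p(n−7) + …: p(5) = p(4) + p(3) − p(0) = 5 + 3 − 1 = 7.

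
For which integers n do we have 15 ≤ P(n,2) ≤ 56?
5, 6, 7, 8

Working:
P(4,2)=12; P(5,2)=20; P(6,2)=30; P(7,2)=42; P(8,2)=56; P(9,2)=72. So valid n = 5, 6, 7, 8.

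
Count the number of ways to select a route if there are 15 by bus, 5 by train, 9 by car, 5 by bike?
34

By the addition principle: 15 + 5 + 9 + 5 = 34.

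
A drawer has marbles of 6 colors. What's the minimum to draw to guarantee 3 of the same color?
13

Solution: Worst case: 2 of each = 12. One more: 13.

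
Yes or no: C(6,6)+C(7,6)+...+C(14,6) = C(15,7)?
Yes

Working:
Hockey stick identity gives Σ = C(15,7) = 6,435; RHS C(15,7) = 6,435.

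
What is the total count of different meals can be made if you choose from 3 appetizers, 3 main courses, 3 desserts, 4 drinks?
108

By the multiplication principle: 3 × 3 × 3 × 4 = 108.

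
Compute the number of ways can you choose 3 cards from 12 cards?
220

Solution: C(12,3) = 12! / (3! × (12-3)!)
         = 12! / (3! × 9!)
         = 220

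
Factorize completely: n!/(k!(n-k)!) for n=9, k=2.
C(9,2) = 36

Explanation: This is the binomial coefficient C(9,2) = 36.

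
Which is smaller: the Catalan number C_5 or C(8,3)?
C_5

Reasoning: C_5 = C(10,5)/(5+1) = 252/6 = 42; C(8,3) = 56.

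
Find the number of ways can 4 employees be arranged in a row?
24

Reasoning: Arrangements of 4 distinct objects: 4! = 24.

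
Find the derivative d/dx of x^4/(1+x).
Quotient rule: [4x^{3}(1+x) - x^4]/(1+x)².
Final answer: (4x^3(1+x) - x^4)/(1+x)²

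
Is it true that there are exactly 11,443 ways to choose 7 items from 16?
C(16,7) = 11,440 ≠ 11443.
Final answer: False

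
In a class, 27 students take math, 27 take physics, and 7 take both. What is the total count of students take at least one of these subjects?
47
|A∪B| = |A|+|B|-|A∩B| = 27+27-7 = 47.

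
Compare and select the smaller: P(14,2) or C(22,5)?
P(14,2)

P(14,2)=182, C(22,5)=26,334.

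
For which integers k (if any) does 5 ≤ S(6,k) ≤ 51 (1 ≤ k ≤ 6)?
2, 5

Reasoning: S(6,1)=1; S(6,2)=31; S(6,3)=90; S(6,4)=65; S(6,5)=15; S(6,6)=1. So valid k = 2, 5.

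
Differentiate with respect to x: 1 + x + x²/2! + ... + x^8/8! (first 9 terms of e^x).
1 + x + x²/2! + ... + x^7/7!

Solution: Differentiating term by term gives the first 8 terms of e^x.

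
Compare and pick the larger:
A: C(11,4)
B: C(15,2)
A

Explanation: A=C(11,4)=330, B=C(15,2)=105.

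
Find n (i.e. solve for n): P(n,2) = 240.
P(n,2) = n(n−1) is increasing in n; n(n−1) ≈ (n−0.5)^2 = 240 gives n ≈ 16.0. Check: P(14,2) = 182, P(15,2) = 210, P(16,2) = 240 ✓. So n = 16.

Answer: 16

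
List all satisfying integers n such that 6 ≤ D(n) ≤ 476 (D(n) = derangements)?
4, 5, 6

Reasoning: Using D(n) = (n−1)[D(n−1) + D(n−2)] with D(1)=0, D(2)=1: D(3)=2; D(4)=9; D(5)=44; D(6)=265; D(7)=1,854. So valid n = 4, 5, 6.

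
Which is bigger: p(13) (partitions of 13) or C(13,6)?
C(13,6)

Explanation: Pentagonal recurrence p(n) = p(n−1) + p(n−2) − p(n−5) − p(n−7) + …: p(13) = p(12) + p(11) − p(8) − p(6) + p(1) = 77 + 56 − 22 − 11 + 1 = 101; C(13,6) = 1,716.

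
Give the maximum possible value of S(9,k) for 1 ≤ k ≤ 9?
Row S(9,k) for k = 1..9 (via S(n,k) = k·S(n−1,k) + S(n−1,k−1)): 1, 255, 3,025, 7,770, 6,951, 2,646, 462, 36, 1. The row is unimodal; maximum at k = 4: 7,770.
Final answer: 7,770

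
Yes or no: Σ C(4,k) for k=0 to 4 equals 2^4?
Yes

Explanation: Binomial theorem: Σ C(4,k) = (1+1)^4 = 2^4 = 16; RHS 2^4 = 16.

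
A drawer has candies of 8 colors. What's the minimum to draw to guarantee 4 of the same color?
Worst case: 3 of each = 24. One more: 25.

Answer: 25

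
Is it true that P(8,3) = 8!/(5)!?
True

Reasoning: Permutation formula P(n,k) = n!/(n-k)!: 8!/5! = 40,320/120 = 336 = P(8,3). The statement holds.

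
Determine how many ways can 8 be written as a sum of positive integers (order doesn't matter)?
22

Explanation: Pentagonal recurrence p(n) = p(n−1) + p(n−2) − p(n−5) − p(n−7) + …: p(8) = p(7) + p(6) − p(3) − p(1) = 15 + 11 − 3 − 1 = 22.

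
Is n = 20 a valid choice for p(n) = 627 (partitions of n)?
Pentagonal recurrence p(n) = p(n−1) + p(n−2) − p(n−5) − p(n−7) + …: p(20) = p(19) + p(18) − p(15) − p(13) + p(8) + p(5) = 490 + 385 − 176 − 101 + 22 + 7 = 627, which equals 627.

Answer: Yes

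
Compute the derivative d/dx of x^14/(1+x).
Quotient rule: [14x^{13}(1+x) - x^14]/(1+x)².

Answer: (14x^13(1+x) - x^14)/(1+x)²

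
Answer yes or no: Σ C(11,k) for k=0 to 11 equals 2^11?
Yes

Binomial theorem: Σ C(11,k) = (1+1)^11 = 2^11 = 2,048; RHS 2^11 = 2,048.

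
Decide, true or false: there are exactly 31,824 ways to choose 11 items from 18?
True

Explanation: C(18,11) = 31,824.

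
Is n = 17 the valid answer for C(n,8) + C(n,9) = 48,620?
Yes

Working:
C(17,8) + C(17,9) = 24,310 + 24,310 = 48,620, which equals 48,620.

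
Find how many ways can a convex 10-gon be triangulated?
1,430

Reasoning: Using the Catalan number formula: C_n = C(2n, n) / (n+1)
C_8 = C(16, 8) / (8+1)
     = 12870 / 9
     = 1,430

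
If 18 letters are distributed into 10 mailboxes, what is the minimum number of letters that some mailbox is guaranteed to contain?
2

Working:
Pigeonhole: ⌈18/10⌉ = 2.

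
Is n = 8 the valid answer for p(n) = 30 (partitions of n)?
Pentagonal recurrence p(n) = p(n−1) + p(n−2) − p(n−5) − p(n−7) + …: p(8) = p(7) + p(6) − p(3) − p(1) = 15 + 11 − 3 − 1 = 22, which does not equal 30.

Answer: No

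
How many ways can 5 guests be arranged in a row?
Arrangements of 5 distinct objects: 5! = 120.
Final answer: 120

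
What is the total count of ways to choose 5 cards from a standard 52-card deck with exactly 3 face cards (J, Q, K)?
12 face cards and 40 non-face cards: C(12,3) × C(40,2) = 220 × 780 = 171,600.

Answer: 171,600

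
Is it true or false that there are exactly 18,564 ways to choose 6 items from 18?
True

Solution: C(18,6) = 18,564.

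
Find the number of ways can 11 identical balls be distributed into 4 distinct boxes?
C(11+4-1, 4-1) = C(14, 3) = 364.
Final answer: 364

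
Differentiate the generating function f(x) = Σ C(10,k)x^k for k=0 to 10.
Σ k·C(10,k)x^(k-1) for k=1 to 10

Reasoning: Term-by-term differentiation gives Σ k·C(10,k)x^{k-1} for k=1 to 10.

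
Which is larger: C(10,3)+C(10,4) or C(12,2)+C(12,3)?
C(10,3)+C(10,4)

Working:
First=330, Second=286.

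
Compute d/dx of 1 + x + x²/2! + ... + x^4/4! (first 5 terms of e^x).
Differentiating term by term gives the first 4 terms of e^x.

Answer: 1 + x + x²/2! + ... + x^3/3!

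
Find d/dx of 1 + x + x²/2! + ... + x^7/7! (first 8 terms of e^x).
1 + x + x²/2! + ... + x^6/6!

Explanation: Differentiating term by term gives the first 7 terms of e^x.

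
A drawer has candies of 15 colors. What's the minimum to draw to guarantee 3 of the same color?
31

Working:
Worst case: 2 of each = 30. One more: 31.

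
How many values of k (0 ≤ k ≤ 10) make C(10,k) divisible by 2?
7

Solution: Checking C(10,k) mod 2 for k = 0..10: divisible at k = 1, 3, 4, 5, 6, 7, 9. That's 7 values.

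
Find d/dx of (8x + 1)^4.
32(8x + 1)^3

Solution: Chain rule: 4(8x+1)^{3} × 8 = 32(8x+1)^{3}.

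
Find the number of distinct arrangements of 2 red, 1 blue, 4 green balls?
Multinomial: 7!/(2! × 1! × 4!) = 105.
Final answer: 105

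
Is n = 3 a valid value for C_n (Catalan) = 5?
Yes

Reasoning: C_3 = C(6,3)/(3+1) = 20/4 = 5, which equals 5.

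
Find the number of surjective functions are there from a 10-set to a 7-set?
29,635,200

Explanation: Onto functions = 7! × S(10,7)
First compute S(10,7) via recurrence:
Using the Stirling recurrence: S(n,k) = k·S(n-1,k) + S(n-1,k-1)
S(10,7) = 7·S(9,7) + S(9,6)
         = 7·462 + 2646
         = 3234 + 2646
         = 5,880
Then: 5040 × 5880 = 29,635,200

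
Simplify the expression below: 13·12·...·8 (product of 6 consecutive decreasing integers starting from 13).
This is P(13,6) = 13!/(7)! = 1,235,520.
Final answer: 1,235,520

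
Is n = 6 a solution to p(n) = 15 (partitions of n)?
No

Working:
Pentagonal recurrence p(n) = p(n−1) + p(n−2) − p(n−5) − p(n−7) + …: p(6) = p(5) + p(4) − p(1) = 7 + 5 − 1 = 11, which does not equal 15.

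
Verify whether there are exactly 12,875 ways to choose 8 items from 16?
False

Explanation: C(16,8) = 12,870 ≠ 12875.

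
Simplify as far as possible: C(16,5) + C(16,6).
12,376

Reasoning: By Pascal's identity: C(17,6) = 12,376.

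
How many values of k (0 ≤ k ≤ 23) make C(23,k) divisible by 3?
6

Explanation: Checking C(23,k) mod 3 for k = 0..23: divisible at k = 6, 7, 8, 15, 16, 17. That's 6 values.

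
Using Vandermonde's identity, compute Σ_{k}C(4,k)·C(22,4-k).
14,950

= C(4+22,4) = C(26,4) = 14,950.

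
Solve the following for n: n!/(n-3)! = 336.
8

n!/(n-3)! = n×(n-1)×(n-2), a product of 3 consecutive integers ≈ (n−1)^3. 336^(1/3) + 1 ≈ 8.0; check n = 8: 8×7×6 = 336 ✓. So n = 8.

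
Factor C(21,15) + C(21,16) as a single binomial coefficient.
C(22,16)

Solution: By Pascal's identity: C(21,15) + C(21,16) = C(22,16) = 74,613.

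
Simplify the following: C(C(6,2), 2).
105

C(6,2) = 15, then C(15, 2) = 105.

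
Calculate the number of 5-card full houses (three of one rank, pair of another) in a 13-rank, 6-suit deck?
46,800
Triple rank: 13. Triple suits: C(6,3)=20. Pair rank: 12. Pair suits: C(6,2)=15. Total: 46,800.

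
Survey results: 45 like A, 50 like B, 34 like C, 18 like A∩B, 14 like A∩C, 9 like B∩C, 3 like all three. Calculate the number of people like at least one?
|A∪B∪C| = 45+50+34-18-14-9+3 = 91.

Answer: 91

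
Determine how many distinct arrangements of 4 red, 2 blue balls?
Multinomial: 6!/(4! × 2!) = 15.

Answer: 15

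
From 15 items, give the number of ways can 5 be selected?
3,003

Reasoning: C(15,5) = 15! / (5! × (15-5)!)
         = 15! / (5! × 10!)
         = 3,003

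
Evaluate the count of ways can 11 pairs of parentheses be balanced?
58,786

Solution: Using the Catalan number formula: C_n = C(2n, n) / (n+1)
C_11 = C(22, 11) / (11+1)
     = 705432 / 12
     = 58,786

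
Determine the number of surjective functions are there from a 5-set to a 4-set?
240

Explanation: Onto functions = 4! × S(5,4)
First compute S(5,4) via recurrence:
Using the Stirling recurrence: S(n,k) = k·S(n-1,k) + S(n-1,k-1)
S(5,4) = 4·S(4,4) + S(4,3)
         = 4·1 + 6
         = 4 + 6
         = 10
Then: 24 × 10 = 240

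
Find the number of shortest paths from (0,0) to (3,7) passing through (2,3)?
50

To (2,3): C(5,2)=10. From there: C(5,1)=5. Total: 50.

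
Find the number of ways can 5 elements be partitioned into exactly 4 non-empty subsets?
This equals S(5,4), the Stirling number of the 2nd kind.
Using the Stirling recurrence: S(n,k) = k·S(n-1,k) + S(n-1,k-1)
S(5,4) = 4·S(4,4) + S(4,3)
         = 4·1 + 6
         = 4 + 6
         = 10
Final answer: 10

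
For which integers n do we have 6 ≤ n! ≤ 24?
3, 4

Explanation: n! is strictly increasing; 3! = 6 and 4! = 24, so valid n = 3, 4.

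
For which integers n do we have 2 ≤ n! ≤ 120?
2, 3, 4, 5

Solution: n! is strictly increasing; 2! = 2 and 5! = 120, so valid n = 2, 3, 4, 5.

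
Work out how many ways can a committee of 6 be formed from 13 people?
1,716

C(13,6) = 13! / (6! × (13-6)!)
         = 13! / (6! × 7!)
         = 1,716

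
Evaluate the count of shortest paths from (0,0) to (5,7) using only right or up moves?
792

Choose 5 rights from 12 moves: C(12,5) = 792.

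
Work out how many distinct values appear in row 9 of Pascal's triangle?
5

Working:
Row 9 has entries C(9,0)..C(9,9); by symmetry C(9,k)=C(9,9-k), giving 5 distinct values.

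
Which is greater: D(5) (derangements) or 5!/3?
D(5)
D(5) = (5-1)·[D(4) + D(3)] = 4·[9 + 2] = 44; 5!/3 = 120/3 = 40.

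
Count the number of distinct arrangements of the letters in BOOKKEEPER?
151,200
Word has 10 letters (B=1, O=2, K=2, E=3, P=1, R=1). Arrangements: 10!/Π(k!) = 151,200.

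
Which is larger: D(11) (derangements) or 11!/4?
D(11)

Working:
D(11) = (11-1)·[D(10) + D(9)] = 10·[1,334,961 + 133,496] = 14,684,570; 11!/4 = 39,916,800/4 = 9,979,200.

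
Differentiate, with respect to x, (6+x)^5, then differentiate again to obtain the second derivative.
20(6+x)^3

First derivative: 5(6+x)^{4}. Second derivative: 5·4·(6+x)^{3} = 20(6+x)^{3}.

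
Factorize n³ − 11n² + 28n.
n³ − 11n² + 28n = n(n² − 11n + 28) = n(n − 4)(n − 7).

Answer: n(n − 4)(n − 7)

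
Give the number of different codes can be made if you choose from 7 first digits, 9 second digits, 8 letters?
504

Explanation: By the multiplication principle: 7 × 9 × 8 = 504.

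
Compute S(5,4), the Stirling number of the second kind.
10
Using the Stirling recurrence: S(n,k) = k·S(n-1,k) + S(n-1,k-1)
S(5,4) = 4·S(4,4) + S(4,3)
         = 4·1 + 6
         = 4 + 6
         = 10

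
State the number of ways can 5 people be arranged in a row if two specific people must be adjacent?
Treat pair as unit: (5-1)! arrangements × 2 internal orders = 48.
Final answer: 48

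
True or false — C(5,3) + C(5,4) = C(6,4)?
Pascal's identity: LHS = 10 + 5 = 15; RHS = C(6,4) = 15. Both sides agree, so the statement holds.
Final answer: True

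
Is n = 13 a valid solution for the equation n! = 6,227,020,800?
Yes

Working:
13! = 13·12! = 13·479,001,600 = 6,227,020,800, which equals 6,227,020,800.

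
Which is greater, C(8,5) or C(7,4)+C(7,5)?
By Pascal's identity: C(8,5) = C(7,4)+C(7,5) = 56. Equal.

Answer: Equal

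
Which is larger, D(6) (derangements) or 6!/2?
6!/2

Working:
D(6) = (6-1)·[D(5) + D(4)] = 5·[44 + 9] = 265; 6!/2 = 720/2 = 360.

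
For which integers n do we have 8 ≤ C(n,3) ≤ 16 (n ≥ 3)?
C(4,3)=4; C(5,3)=10; C(6,3)=20. So valid n = 5.
Final answer: 5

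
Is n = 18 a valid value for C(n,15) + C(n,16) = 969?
Yes

Reasoning: C(18,15) + C(18,16) = 816 + 153 = 969, which equals 969.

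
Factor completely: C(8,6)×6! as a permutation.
C(8,6)×6! = [8!/(6!(2)!)]×6! = 8!/(2)! = P(8,6) = 20,160.

Answer: P(8,6)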